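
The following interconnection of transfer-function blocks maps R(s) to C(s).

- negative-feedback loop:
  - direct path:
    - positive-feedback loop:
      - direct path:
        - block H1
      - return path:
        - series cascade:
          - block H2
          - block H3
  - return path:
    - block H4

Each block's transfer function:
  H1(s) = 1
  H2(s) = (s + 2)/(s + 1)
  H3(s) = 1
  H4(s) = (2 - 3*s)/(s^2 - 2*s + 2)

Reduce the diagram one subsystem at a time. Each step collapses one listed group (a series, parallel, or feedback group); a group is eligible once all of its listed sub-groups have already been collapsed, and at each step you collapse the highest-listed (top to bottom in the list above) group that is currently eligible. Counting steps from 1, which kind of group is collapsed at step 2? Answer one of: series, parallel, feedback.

The answer is feedback.

Reasoning:
Step 1 - multiply H2, H3 (series)
Step 2 - collapse the loop (H1 forward, (H2*H3) return)
Step 3 - close the feedback loop around [H1/(1-H1*(H2*H3))], H4
The group at step 2 is a feedback group.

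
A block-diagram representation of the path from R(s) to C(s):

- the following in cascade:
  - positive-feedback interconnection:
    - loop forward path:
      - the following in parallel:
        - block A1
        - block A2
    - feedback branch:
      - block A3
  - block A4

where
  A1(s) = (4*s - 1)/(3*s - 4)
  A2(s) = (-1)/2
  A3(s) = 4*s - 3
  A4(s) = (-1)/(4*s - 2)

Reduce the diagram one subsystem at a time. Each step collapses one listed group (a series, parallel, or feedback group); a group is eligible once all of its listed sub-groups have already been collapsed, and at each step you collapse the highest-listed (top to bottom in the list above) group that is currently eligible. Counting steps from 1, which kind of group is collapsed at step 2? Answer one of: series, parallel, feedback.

The answer is feedback.

Reasoning:
1. parallel reduction of A1, A2
2. apply the feedback formula to (A1+A2), A3
3. combine [(A1+A2)/(1-(A1+A2)*A3)], A4 in series
The group at step 2 is a feedback group.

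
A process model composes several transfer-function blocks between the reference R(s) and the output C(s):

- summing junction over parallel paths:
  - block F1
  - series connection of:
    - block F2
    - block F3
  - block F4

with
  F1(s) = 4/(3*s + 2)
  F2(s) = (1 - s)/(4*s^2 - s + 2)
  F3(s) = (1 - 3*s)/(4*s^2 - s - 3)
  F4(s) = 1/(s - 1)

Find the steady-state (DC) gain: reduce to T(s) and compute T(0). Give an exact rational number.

(1) multiply F2, F3 (series) -> (3*s - 1)/(16*s^3 + 8*s^2 + 5*s + 6)
(2) sum the parallel branches F1, (F2*F3), F4 -> (112*s^4 + 33*s^3 + 13*s^2 + 27*s - 10)/(48*s^5 + 8*s^4 - 25*s^3 - 3*s^2 - 16*s - 12)
Step 2 gives the overall T(s). Then T(0) = -10/(-12) = 5/6.

Final answer: 5/6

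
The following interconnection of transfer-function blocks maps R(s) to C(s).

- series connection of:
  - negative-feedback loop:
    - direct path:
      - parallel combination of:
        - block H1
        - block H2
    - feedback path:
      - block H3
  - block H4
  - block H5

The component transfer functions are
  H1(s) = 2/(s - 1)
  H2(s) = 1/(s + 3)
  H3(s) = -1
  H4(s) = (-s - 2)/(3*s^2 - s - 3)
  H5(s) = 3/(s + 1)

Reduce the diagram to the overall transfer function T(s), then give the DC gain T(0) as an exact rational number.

Answer: -5/4

Working:
(1) parallel reduction of H1, H2 = (3*s + 5)/(s^2 + 2*s - 3)
(2) close the feedback loop around (H1+H2), H3 = (3*s + 5)/(s^2 - s - 8)
(3) cascade [(H1+H2)/(1+(H1+H2)*H3)], H4, H5 = (-9*s^2 - 33*s - 30)/(3*s^5 - s^4 - 30*s^3 - 15*s^2 + 35*s + 24)
That last expression is T(s); at s = 0 only the constant terms survive, so T(0) = -30/24 = -5/4.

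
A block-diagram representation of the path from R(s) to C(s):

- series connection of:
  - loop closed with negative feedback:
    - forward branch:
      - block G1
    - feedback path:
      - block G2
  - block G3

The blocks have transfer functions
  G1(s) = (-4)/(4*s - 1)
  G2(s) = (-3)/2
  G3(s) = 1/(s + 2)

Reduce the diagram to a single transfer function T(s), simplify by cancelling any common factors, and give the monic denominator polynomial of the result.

Step 1. feedback reduction of G1, G2, giving (-4)/(4*s + 5)
Step 2. multiply [G1/(1+G1*G2)], G3 (series), giving (-4)/(4*s^2 + 13*s + 10)
Step 2 gives the fully reduced T(s), with no common factor left to cancel. The denominator's leading coefficient is 4, so divide each of its coefficients by 4 to get the monic form.

Therefore the answer is s^2 + 13*s/4 + 5/2.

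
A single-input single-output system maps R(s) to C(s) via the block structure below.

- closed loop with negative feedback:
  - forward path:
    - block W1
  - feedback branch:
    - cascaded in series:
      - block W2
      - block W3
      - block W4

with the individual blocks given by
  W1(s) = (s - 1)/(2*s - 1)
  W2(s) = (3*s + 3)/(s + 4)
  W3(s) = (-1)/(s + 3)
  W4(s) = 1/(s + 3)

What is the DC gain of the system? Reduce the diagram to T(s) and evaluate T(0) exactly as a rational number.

The answer is 12/11.

Reasoning:
(1) series reduction of W2, W3, W4 -> (-3*s - 3)/(s^3 + 10*s^2 + 33*s + 36)
(2) feedback reduction of W1, (W2*W3*W4) -> (s^4 + 9*s^3 + 23*s^2 + 3*s - 36)/(2*s^4 + 19*s^3 + 53*s^2 + 39*s - 33)
The step-2 result is T(s). Setting s = 0: T(0) = -36/(-33) = 12/11.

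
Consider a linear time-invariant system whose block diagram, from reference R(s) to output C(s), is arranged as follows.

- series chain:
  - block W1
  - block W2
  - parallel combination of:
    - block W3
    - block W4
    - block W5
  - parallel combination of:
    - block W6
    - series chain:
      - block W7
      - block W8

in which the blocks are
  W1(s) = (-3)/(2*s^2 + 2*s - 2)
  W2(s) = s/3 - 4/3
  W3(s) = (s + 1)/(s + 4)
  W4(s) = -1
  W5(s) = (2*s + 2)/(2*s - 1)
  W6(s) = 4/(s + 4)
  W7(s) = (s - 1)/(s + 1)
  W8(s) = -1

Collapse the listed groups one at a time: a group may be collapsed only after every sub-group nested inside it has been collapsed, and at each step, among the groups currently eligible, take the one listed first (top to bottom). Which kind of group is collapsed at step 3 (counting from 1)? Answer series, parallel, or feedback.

Step 1: add W3, W4, W5 (parallel)
Step 2: series reduction of W7, W8
Step 3: parallel reduction of W6, (W7*W8)
Step 4: cascade W1, W2, (W3+W4+W5), (W6+(W7*W8))
At step 3 the group reduced is parallel.

Final answer: parallel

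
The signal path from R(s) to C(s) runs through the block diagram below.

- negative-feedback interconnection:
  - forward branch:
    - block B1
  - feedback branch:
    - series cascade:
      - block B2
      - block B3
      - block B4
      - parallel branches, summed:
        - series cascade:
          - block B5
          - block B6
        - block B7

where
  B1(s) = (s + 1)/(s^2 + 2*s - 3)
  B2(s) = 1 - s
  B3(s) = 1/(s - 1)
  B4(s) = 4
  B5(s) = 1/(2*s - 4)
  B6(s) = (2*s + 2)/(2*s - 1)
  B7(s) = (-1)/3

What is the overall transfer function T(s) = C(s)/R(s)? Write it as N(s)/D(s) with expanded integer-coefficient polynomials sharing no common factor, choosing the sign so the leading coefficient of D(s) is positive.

First reduce the diagram to T(s).

(1) cascade B5, B6: (s + 1)/(2*s^2 - 5*s + 2)
(2) sum the parallel branches (B5*B6), B7: (-2*s^2 + 8*s + 1)/(6*s^2 - 15*s + 6)
(3) multiply B2, B3, B4, ((B5*B6)+B7) (series): (8*s^2 - 32*s - 4)/(6*s^2 - 15*s + 6)
(4) feedback reduction of B1, (B2*B3*B4*((B5*B6)+B7)): this yields T(s), and no further normalization is needed

Answer: (6*s^3 - 9*s^2 - 9*s + 6)/(6*s^4 + 5*s^3 - 66*s^2 + 21*s - 22)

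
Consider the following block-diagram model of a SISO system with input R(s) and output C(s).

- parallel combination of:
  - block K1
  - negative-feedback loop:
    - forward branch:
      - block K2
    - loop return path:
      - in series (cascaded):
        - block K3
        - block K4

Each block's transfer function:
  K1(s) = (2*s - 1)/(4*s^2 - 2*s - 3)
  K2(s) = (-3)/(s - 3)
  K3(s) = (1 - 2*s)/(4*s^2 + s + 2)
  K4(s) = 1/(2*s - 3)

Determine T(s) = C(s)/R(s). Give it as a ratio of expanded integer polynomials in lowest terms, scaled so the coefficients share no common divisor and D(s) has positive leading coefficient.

Answer: (-80*s^5 + 92*s^4 + 96*s^3 - 49*s^2 + 6*s - 69)/(32*s^6 - 152*s^5 + 168*s^4 + 28*s^3 - 27*s^2 - 21*s - 45)

Working:
(1) cascade K3, K4 = (1 - 2*s)/(8*s^3 - 10*s^2 + s - 6)
(2) apply the feedback formula to K2, (K3*K4) = (-24*s^3 + 30*s^2 - 3*s + 18)/(8*s^4 - 34*s^3 + 31*s^2 - 3*s + 15)
(3) parallel reduction of K1, [K2/(1+K2*(K3*K4))], which is the overall transfer function T(s) = C(s)/R(s) in lowest terms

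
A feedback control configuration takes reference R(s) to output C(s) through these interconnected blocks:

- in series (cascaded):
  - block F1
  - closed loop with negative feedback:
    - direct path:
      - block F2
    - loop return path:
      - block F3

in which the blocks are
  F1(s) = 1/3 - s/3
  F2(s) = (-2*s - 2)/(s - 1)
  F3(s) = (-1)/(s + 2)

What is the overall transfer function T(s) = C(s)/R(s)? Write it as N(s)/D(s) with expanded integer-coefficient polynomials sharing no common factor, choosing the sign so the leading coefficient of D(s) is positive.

Reducing step by step:

Step 1 - apply the feedback formula to F2, F3 -> (-2*s^2 - 6*s - 4)/(s^2 + 3*s)
Step 2 - cascade F1, [F2/(1+F2*F3)]; the result is T(s) itself (integer coefficients, no common factor, positive leading denominator coefficient)

Answer: (2*s^3 + 4*s^2 - 2*s - 4)/(3*s^2 + 9*s)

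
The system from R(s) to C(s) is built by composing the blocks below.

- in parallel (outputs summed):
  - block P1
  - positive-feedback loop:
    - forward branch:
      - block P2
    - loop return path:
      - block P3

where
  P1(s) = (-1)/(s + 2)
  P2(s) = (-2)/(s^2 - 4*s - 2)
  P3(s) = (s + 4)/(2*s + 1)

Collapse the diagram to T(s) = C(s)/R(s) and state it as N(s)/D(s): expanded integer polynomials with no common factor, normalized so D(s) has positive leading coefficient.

First reduce the diagram to T(s).

Step 1 - apply the feedback formula to P2, P3 = (-4*s - 2)/(2*s^3 - 7*s^2 - 6*s + 6)
Step 2 - sum the parallel branches P1, [P2/(1-P2*P3)] - this is the overall T(s), already in the required normalized form

Answer: (-2*s^3 + 3*s^2 - 4*s - 10)/(2*s^4 - 3*s^3 - 20*s^2 - 6*s + 12)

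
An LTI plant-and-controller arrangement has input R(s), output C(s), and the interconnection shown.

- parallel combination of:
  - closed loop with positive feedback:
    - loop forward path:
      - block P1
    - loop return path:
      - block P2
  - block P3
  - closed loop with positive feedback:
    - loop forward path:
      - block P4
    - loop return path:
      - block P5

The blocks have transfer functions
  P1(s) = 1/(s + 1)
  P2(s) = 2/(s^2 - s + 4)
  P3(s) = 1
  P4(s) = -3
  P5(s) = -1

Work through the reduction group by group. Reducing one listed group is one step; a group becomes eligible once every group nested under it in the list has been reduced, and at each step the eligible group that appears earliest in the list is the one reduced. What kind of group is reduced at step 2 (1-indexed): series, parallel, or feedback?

Answer: feedback

Working:
[1] reduce the feedback loop with forward P1 and return P2
[2] apply the feedback formula to P4, P5
[3] parallel reduction of [P1/(1-P1*P2)], P3, [P4/(1-P4*P5)]
So the answer for step 2 is feedback.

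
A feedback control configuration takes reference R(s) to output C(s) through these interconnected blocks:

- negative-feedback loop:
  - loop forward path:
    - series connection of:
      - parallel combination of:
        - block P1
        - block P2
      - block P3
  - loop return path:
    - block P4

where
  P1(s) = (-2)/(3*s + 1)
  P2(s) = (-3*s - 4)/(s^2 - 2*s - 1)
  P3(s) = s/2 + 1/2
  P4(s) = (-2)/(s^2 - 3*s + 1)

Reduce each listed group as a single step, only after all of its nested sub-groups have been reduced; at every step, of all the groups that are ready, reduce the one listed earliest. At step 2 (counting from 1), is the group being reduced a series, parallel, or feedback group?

The answer is series.

Reasoning:
[1] sum the parallel branches P1, P2
[2] series reduction of (P1+P2), P3
[3] close the feedback loop around ((P1+P2)*P3), P4
At step 2 the group reduced is series.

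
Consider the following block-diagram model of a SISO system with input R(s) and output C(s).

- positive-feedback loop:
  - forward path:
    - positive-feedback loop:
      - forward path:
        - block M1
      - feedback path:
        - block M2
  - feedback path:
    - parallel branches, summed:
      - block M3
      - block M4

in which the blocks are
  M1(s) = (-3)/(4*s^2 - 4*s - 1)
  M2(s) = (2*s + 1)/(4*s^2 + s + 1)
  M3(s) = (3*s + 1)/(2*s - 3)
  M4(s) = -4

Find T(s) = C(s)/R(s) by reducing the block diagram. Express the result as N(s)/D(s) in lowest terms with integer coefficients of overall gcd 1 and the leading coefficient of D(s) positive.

First reduce the diagram to T(s).

[1] reduce the feedback loop with forward M1 and return M2; result (-12*s^2 - 3*s - 3)/(16*s^4 - 12*s^3 - 4*s^2 + s + 2)
[2] add M3, M4 (parallel); result (13 - 5*s)/(2*s - 3)
[3] feedback reduction of [M1/(1-M1*M2)], (M3+M4), giving the overall T(s)

Answer: (-24*s^3 + 30*s^2 + 3*s + 9)/(32*s^5 - 72*s^4 - 32*s^3 + 155*s^2 + 25*s + 33)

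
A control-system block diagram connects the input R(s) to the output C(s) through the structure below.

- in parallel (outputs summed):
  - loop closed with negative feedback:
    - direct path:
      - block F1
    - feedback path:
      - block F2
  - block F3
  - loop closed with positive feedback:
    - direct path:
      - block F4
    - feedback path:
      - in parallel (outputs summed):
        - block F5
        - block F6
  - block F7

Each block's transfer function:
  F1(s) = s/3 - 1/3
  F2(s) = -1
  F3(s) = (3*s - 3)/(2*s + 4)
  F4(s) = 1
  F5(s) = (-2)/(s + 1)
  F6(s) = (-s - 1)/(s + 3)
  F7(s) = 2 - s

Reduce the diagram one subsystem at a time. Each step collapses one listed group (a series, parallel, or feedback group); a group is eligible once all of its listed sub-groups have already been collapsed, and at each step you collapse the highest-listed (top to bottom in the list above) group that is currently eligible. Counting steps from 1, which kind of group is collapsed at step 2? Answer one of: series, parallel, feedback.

1. reduce the feedback loop with forward F1 and return F2
2. combine F5, F6 in parallel
3. collapse the loop (F4 forward, (F5+F6) return)
4. parallel reduction of [F1/(1+F1*F2)], F3, [F4/(1-F4*(F5+F6))], F7
Step 2 collapses a parallel group.

Therefore the answer is parallel.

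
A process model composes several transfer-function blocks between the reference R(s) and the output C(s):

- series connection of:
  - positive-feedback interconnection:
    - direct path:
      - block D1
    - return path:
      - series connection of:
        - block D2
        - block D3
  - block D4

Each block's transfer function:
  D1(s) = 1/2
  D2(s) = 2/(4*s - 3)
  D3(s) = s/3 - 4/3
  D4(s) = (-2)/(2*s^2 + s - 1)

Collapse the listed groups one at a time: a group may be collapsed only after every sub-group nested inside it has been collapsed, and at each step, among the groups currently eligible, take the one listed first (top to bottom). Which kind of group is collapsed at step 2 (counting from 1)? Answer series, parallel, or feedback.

Answer: feedback

Working:
[1] series reduction of D2, D3
[2] reduce the feedback loop with forward D1 and return (D2*D3)
[3] series reduction of [D1/(1-D1*(D2*D3))], D4
So the answer for step 2 is feedback.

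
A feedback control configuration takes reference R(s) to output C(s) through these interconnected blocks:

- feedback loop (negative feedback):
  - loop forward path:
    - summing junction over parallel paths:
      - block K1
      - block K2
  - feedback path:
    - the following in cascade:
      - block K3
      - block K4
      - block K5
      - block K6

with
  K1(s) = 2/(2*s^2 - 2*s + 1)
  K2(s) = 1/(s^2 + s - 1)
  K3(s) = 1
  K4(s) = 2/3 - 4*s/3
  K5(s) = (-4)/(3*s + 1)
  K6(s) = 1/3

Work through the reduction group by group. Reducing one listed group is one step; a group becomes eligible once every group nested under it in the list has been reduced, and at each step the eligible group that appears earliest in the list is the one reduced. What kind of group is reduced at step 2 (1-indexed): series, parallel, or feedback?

[1] combine K1, K2 in parallel
[2] reduce the series chain K3, K4, K5, K6
[3] feedback reduction of (K1+K2), (K3*K4*K5*K6)
At step 2 the group reduced is series.

Answer: series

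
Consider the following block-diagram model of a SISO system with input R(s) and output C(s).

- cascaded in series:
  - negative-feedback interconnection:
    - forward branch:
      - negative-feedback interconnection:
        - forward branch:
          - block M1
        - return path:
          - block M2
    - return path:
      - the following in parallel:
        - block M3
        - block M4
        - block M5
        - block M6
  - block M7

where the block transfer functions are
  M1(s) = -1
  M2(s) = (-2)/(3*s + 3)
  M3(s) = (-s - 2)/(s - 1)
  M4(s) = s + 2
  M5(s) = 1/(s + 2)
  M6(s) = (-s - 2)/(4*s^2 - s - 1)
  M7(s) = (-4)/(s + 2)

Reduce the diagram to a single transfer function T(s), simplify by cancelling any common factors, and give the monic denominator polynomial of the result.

Answer: s^6 + 7*s^5/4 - 14*s^4/3 - 49*s^3/4 - 31*s^2/12 + 16*s/3 + 29/12

Working:
[1] feedback reduction of M1, M2: (-3*s - 3)/(3*s + 5)
[2] combine M3, M4, M5, M6 in parallel: (4*s^5 + 7*s^4 - 16*s^3 - 38*s^2 + 12*s + 13)/(4*s^4 + 3*s^3 - 10*s^2 + s + 2)
[3] apply the feedback formula to [M1/(1+M1*M2)], (M3+M4+M5+M6): (12*s^5 + 21*s^4 - 21*s^3 - 27*s^2 + 9*s + 6)/(12*s^6 + 21*s^5 - 56*s^4 - 147*s^3 - 31*s^2 + 64*s + 29)
[4] reduce the series chain [[M1/(1+M1*M2)]/(1+[M1/(1+M1*M2)]*(M3+M4+M5+M6))], M7: (-48*s^4 + 12*s^3 + 60*s^2 - 12*s - 12)/(12*s^6 + 21*s^5 - 56*s^4 - 147*s^3 - 31*s^2 + 64*s + 29)
That last expression is T(s), already simplified. Scaling its denominator by 1/12 (the reciprocal of the leading coefficient) yields the monic denominator.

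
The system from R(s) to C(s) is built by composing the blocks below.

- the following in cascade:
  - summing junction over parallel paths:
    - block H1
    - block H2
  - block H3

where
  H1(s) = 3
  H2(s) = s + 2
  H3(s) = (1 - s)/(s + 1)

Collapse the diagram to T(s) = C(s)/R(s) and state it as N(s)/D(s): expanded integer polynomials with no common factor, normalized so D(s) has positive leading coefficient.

Step 1 - combine H1, H2 in parallel gives s + 5
Step 2 - series reduction of (H1+H2), H3, giving the overall T(s)

Therefore the answer is (-s^2 - 4*s + 5)/(s + 1).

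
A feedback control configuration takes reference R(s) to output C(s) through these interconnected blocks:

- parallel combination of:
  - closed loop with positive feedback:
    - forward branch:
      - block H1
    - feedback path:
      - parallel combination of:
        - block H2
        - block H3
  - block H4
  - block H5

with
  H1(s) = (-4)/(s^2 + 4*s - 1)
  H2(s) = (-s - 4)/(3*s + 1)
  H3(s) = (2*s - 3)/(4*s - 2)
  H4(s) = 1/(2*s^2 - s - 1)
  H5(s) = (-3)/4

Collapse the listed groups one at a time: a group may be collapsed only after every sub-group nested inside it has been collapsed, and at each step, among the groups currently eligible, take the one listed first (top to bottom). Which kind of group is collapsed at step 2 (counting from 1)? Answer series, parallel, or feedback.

Step 1 - parallel reduction of H2, H3
Step 2 - collapse the loop (H1 forward, (H2+H3) return)
Step 3 - parallel reduction of [H1/(1-H1*(H2+H3))], H4, H5
Step 2: feedback.

Therefore the answer is feedback.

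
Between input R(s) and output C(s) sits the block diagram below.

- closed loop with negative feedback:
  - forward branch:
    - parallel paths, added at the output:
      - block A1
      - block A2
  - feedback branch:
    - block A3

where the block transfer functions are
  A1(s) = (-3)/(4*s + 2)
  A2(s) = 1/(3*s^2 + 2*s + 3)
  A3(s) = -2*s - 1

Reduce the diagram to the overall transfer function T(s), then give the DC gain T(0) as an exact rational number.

Step 1. sum the parallel branches A1, A2: (-9*s^2 - 2*s - 7)/(12*s^3 + 14*s^2 + 16*s + 6)
Step 2. apply the feedback formula to (A1+A2), A3: (-9*s^2 - 2*s - 7)/(30*s^3 + 27*s^2 + 32*s + 13)
The step-2 result is T(s). Setting s = 0: T(0) = -7/13.

Answer: -7/13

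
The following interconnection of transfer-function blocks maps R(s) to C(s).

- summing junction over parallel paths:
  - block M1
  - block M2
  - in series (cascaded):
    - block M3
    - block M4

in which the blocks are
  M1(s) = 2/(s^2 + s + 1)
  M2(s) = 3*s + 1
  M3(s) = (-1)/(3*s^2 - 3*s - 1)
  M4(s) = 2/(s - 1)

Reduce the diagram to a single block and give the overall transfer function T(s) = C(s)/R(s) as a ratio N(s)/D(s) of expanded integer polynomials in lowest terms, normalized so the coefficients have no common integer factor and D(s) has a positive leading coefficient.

The answer is (9*s^6 - 6*s^5 - 6*s^4 - 4*s^3 - 8*s^2 + 8*s + 1)/(3*s^5 - 3*s^4 - s^3 - 3*s^2 + 3*s + 1).

Reasoning:
Step 1. series reduction of M3, M4, giving (-2)/(3*s^3 - 6*s^2 + 2*s + 1)
Step 2. parallel reduction of M1, M2, (M3*M4) - this is the overall T(s), already in the required normalized form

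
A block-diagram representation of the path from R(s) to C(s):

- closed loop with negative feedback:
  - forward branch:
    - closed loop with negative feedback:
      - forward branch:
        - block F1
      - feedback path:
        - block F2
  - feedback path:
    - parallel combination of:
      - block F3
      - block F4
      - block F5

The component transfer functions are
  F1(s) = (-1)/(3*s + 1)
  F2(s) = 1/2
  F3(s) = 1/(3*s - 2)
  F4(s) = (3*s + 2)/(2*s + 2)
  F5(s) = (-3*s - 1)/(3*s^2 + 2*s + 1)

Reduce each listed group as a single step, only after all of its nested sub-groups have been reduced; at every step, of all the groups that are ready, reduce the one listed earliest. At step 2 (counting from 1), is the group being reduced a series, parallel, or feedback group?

[1] feedback reduction of F1, F2
[2] sum the parallel branches F3, F4, F5
[3] apply the feedback formula to [F1/(1+F1*F2)], (F3+F4+F5)
The group at step 2 is a parallel group.

Hence the answer: parallel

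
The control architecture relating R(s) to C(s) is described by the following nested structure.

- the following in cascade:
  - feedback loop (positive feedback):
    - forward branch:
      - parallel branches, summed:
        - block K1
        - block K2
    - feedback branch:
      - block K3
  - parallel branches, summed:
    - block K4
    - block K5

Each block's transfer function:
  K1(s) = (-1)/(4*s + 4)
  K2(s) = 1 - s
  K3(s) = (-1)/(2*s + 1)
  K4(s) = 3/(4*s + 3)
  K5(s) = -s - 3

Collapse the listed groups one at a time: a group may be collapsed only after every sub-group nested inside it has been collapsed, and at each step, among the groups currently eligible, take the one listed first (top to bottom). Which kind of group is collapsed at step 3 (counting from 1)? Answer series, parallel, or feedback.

Step 1. reduce the parallel group K1, K2
Step 2. apply the feedback formula to (K1+K2), K3
Step 3. combine K4, K5 in parallel
Step 4. multiply [(K1+K2)/(1-(K1+K2)*K3)], (K4+K5) (series)
The group at step 3 is a parallel group.

Final answer: parallel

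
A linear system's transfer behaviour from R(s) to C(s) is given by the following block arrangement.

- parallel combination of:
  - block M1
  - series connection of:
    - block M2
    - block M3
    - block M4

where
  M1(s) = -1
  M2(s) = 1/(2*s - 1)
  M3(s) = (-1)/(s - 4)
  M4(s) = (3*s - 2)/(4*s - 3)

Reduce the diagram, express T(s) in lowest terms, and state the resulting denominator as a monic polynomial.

Reducing step by step:

1. reduce the series chain M2, M3, M4 gives (2 - 3*s)/(8*s^3 - 42*s^2 + 43*s - 12)
2. add M1, (M2*M3*M4) (parallel) gives (-8*s^3 + 42*s^2 - 46*s + 14)/(8*s^3 - 42*s^2 + 43*s - 12)
The result of step 2 is T(s) in lowest terms. Its denominator has leading coefficient 8; dividing the denominator through by 8 makes it monic.

Answer: s^3 - 21*s^2/4 + 43*s/8 - 3/2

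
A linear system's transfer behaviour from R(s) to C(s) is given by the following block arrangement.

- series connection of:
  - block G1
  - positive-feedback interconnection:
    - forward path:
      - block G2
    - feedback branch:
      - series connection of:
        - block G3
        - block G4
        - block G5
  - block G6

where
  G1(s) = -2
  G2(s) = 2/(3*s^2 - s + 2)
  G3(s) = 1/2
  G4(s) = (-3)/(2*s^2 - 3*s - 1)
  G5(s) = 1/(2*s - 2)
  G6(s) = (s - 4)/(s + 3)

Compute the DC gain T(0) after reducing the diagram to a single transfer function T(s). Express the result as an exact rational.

Reducing step by step:

Step 1. series reduction of G3, G4, G5 = (-3)/(8*s^3 - 20*s^2 + 8*s + 4)
Step 2. reduce the feedback loop with forward G2 and return (G3*G4*G5) = (8*s^3 - 20*s^2 + 8*s + 4)/(12*s^5 - 34*s^4 + 30*s^3 - 18*s^2 + 6*s + 7)
Step 3. combine G1, [G2/(1-G2*(G3*G4*G5))], G6 in series = (-16*s^4 + 104*s^3 - 176*s^2 + 56*s + 32)/(12*s^6 + 2*s^5 - 72*s^4 + 72*s^3 - 48*s^2 + 25*s + 21)
The step-3 result is T(s). Setting s = 0: T(0) = 32/21.

Answer: 32/21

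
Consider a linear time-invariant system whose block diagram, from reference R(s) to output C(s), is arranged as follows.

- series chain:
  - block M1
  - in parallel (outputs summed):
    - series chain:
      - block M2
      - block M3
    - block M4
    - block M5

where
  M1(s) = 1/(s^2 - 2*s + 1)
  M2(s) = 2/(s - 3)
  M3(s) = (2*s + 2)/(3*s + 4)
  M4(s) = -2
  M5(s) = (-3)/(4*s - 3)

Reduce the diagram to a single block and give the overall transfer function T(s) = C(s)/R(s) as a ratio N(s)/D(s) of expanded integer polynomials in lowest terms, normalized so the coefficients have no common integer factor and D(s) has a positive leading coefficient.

Answer: (-24*s^3 + 65*s^2 + 85*s - 48)/(12*s^5 - 53*s^4 + 37*s^3 + 73*s^2 - 105*s + 36)

Working:
Step 1. combine M2, M3 in series: (4*s + 4)/(3*s^2 - 5*s - 12)
Step 2. parallel reduction of (M2*M3), M4, M5: (-24*s^3 + 65*s^2 + 85*s - 48)/(12*s^3 - 29*s^2 - 33*s + 36)
Step 3. cascade M1, ((M2*M3)+M4+M5): this yields T(s), and no further normalization is needed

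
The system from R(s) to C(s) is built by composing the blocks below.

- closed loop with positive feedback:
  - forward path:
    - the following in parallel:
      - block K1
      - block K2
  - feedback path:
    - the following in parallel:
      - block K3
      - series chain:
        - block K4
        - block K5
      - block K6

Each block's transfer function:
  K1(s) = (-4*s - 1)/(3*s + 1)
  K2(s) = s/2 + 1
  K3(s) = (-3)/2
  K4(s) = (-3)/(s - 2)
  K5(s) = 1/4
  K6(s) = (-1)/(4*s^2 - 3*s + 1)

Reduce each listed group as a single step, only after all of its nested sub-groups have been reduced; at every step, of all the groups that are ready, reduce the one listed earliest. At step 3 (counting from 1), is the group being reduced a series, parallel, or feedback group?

Reducing step by step:

Step 1: add K1, K2 (parallel)
Step 2: series reduction of K4, K5
Step 3: sum the parallel branches K3, (K4*K5), K6
Step 4: apply the feedback formula to (K1+K2), (K3+(K4*K5)+K6)
Step 3: parallel.

Answer: parallel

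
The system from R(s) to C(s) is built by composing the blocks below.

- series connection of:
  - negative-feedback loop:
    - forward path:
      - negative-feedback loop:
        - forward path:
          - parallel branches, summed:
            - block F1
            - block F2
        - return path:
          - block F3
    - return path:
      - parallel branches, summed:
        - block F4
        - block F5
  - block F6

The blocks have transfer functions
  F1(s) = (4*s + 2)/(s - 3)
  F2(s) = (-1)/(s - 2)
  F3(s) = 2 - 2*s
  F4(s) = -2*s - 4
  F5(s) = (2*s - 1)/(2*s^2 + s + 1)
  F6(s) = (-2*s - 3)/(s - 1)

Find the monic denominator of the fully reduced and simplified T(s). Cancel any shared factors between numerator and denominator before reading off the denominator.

The answer is s^6 - 29*s^5/16 - 13*s^4/32 + 7*s^3/32 + 3*s^2/16 + 17*s/32 + 9/32.

Reasoning:
[1] combine F1, F2 in parallel, giving (4*s^2 - 7*s - 1)/(s^2 - 5*s + 6)
[2] close the feedback loop around (F1+F2), F3, giving (-4*s^2 + 7*s + 1)/(8*s^3 - 23*s^2 + 17*s - 4)
[3] parallel reduction of F4, F5, giving (-4*s^3 - 10*s^2 - 4*s - 5)/(2*s^2 + s + 1)
[4] apply the feedback formula to [(F1+F2)/(1+(F1+F2)*F3)], (F4+F5), giving (-8*s^4 + 10*s^3 + 5*s^2 + 8*s + 1)/(32*s^5 - 26*s^4 - 39*s^3 - 32*s^2 - 26*s - 9)
[5] cascade [[(F1+F2)/(1+(F1+F2)*F3)]/(1+[(F1+F2)/(1+(F1+F2)*F3)]*(F4+F5))], F6, giving (16*s^5 + 4*s^4 - 40*s^3 - 31*s^2 - 26*s - 3)/(32*s^6 - 58*s^5 - 13*s^4 + 7*s^3 + 6*s^2 + 17*s + 9)
That last expression is T(s), already simplified. Scaling its denominator by 1/32 (the reciprocal of the leading coefficient) yields the monic denominator.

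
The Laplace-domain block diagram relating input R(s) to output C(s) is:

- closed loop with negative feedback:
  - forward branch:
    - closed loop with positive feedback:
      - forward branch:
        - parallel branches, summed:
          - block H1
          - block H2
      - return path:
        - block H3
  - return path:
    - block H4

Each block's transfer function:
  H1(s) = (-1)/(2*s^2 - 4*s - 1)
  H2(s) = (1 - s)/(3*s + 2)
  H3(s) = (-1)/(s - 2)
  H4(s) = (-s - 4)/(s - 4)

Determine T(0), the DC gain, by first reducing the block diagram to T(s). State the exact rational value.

Answer: 6/7

Working:
Step 1 - reduce the parallel group H1, H2, giving (-2*s^3 + 6*s^2 - 6*s - 3)/(6*s^3 - 8*s^2 - 11*s - 2)
Step 2 - apply the feedback formula to (H1+H2), H3, giving (-2*s^4 + 10*s^3 - 18*s^2 + 9*s + 6)/(6*s^4 - 22*s^3 + 11*s^2 + 14*s + 1)
Step 3 - apply the feedback formula to [(H1+H2)/(1-(H1+H2)*H3)], H4, giving (-2*s^5 + 18*s^4 - 58*s^3 + 81*s^2 - 30*s - 24)/(8*s^5 - 48*s^4 + 77*s^3 + 33*s^2 - 97*s - 28)
Evaluating the step-3 result (the overall T(s)) at s = 0 gives T(0) = -24/(-28) = 6/7.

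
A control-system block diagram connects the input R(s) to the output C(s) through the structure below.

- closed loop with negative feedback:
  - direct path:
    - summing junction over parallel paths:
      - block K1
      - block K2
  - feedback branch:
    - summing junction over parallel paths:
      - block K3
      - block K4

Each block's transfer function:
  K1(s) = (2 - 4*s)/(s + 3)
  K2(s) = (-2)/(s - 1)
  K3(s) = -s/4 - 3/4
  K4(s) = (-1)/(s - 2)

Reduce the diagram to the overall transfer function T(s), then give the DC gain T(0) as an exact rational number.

First reduce the diagram to T(s).

Step 1: reduce the parallel group K1, K2: (-4*s^2 + 4*s - 8)/(s^2 + 2*s - 3)
Step 2: reduce the parallel group K3, K4: (-s^2 - s + 2)/(4*s - 8)
Step 3: apply the feedback formula to (K1+K2), (K3+K4): (-4*s^3 + 12*s^2 - 16*s + 16)/(s^4 + s^3 - s^2 - 3*s + 2)
DC gain: substitute s = 0 into T(s) from step 3: T(0) = 16/2 = 8.

Answer: 8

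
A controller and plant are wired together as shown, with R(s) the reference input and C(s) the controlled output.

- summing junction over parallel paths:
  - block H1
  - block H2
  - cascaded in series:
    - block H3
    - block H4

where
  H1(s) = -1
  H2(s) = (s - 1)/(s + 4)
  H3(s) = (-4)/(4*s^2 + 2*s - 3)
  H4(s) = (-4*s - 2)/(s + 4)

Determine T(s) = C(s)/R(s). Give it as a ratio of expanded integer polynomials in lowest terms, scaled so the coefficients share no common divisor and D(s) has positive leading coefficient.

Step 1. multiply H3, H4 (series): (16*s + 8)/(4*s^3 + 18*s^2 + 5*s - 12)
Step 2. combine H1, H2, (H3*H4) in parallel, which is the overall transfer function T(s) = C(s)/R(s) in lowest terms

Final answer: (-20*s^2 + 6*s + 23)/(4*s^3 + 18*s^2 + 5*s - 12)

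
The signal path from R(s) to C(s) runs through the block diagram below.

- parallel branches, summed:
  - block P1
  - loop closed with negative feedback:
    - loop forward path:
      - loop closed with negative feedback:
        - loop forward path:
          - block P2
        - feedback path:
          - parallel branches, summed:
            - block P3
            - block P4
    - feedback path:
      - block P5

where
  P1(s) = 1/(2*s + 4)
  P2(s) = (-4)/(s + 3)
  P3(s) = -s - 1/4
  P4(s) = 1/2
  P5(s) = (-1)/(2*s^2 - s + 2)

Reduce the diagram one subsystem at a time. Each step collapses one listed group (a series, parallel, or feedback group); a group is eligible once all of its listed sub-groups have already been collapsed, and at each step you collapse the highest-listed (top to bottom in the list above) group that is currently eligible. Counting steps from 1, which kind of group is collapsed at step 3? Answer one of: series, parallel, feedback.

(1) add P3, P4 (parallel)
(2) feedback reduction of P2, (P3+P4)
(3) close the feedback loop around [P2/(1+P2*(P3+P4))], P5
(4) combine P1, [[P2/(1+P2*(P3+P4))]/(1+[P2/(1+P2*(P3+P4))]*P5)] in parallel
Step 3 collapses a feedback group.

Answer: feedback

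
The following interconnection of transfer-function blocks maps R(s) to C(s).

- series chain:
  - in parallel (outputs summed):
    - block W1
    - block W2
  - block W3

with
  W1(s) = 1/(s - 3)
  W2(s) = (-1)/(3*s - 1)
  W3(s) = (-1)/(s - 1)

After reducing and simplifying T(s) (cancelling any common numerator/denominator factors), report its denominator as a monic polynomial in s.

Answer: s^3 - 13*s^2/3 + 13*s/3 - 1

Working:
[1] add W1, W2 (parallel): (2*s + 2)/(3*s^2 - 10*s + 3)
[2] combine (W1+W2), W3 in series: (-2*s - 2)/(3*s^3 - 13*s^2 + 13*s - 3)
The result of step 2 is T(s) in lowest terms. Its denominator has leading coefficient 3; dividing the denominator through by 3 makes it monic.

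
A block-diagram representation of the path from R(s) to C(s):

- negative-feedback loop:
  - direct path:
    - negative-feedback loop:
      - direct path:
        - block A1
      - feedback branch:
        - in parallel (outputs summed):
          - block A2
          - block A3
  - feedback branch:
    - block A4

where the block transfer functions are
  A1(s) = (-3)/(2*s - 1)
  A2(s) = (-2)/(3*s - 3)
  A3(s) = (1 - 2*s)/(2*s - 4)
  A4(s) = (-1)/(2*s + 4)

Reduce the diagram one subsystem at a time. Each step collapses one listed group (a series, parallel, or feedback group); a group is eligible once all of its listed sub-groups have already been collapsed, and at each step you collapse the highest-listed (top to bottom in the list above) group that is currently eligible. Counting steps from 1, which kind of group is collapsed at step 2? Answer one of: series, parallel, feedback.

Step 1: combine A2, A3 in parallel
Step 2: close the feedback loop around A1, (A2+A3)
Step 3: reduce the feedback loop with forward [A1/(1+A1*(A2+A3))] and return A4
Step 2: feedback.

Hence the answer: feedback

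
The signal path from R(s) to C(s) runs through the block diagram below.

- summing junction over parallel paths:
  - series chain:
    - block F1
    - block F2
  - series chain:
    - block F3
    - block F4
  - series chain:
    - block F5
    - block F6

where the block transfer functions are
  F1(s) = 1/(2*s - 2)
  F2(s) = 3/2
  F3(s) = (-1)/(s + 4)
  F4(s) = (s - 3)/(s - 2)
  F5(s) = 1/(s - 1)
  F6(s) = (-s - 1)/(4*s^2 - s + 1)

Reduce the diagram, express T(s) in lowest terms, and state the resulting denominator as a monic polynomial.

[1] reduce the series chain F1, F2: 3/(4*s - 4)
[2] series reduction of F3, F4: (3 - s)/(s^2 + 2*s - 8)
[3] reduce the series chain F5, F6: (-s - 1)/(4*s^3 - 5*s^2 + 2*s - 1)
[4] add (F1*F2), (F3*F4), (F5*F6) (parallel): (-4*s^4 + 85*s^3 - 179*s^2 + 82*s - 4)/(16*s^5 + 12*s^4 - 160*s^3 + 172*s^2 - 72*s + 32)
Step 4 gives the fully reduced T(s), with no common factor left to cancel. The denominator's leading coefficient is 16, so divide each of its coefficients by 16 to get the monic form.

Final answer: s^5 + 3*s^4/4 - 10*s^3 + 43*s^2/4 - 9*s/2 + 2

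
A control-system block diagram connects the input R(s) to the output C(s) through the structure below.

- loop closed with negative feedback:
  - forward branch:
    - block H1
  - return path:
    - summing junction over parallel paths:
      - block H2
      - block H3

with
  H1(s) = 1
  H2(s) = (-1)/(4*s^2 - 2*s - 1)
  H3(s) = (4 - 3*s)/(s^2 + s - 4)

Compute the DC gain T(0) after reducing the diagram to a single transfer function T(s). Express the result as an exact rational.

Step 1: sum the parallel branches H2, H3 -> (-12*s^3 + 21*s^2 - 6*s)/(4*s^4 + 2*s^3 - 19*s^2 + 7*s + 4)
Step 2: feedback reduction of H1, (H2+H3) -> (4*s^4 + 2*s^3 - 19*s^2 + 7*s + 4)/(4*s^4 - 10*s^3 + 2*s^2 + s + 4)
DC gain: substitute s = 0 into T(s) from step 2: T(0) = 4/4 = 1.

Therefore the answer is 1.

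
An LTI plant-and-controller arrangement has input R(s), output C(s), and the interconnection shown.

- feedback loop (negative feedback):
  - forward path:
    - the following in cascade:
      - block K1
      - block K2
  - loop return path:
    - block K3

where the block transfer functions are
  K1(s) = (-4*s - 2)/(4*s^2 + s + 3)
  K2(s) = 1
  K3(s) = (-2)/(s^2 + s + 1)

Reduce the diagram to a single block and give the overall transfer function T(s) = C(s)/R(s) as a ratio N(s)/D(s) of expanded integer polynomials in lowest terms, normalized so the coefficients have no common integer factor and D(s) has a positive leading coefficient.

Step 1 - cascade K1, K2 = (-4*s - 2)/(4*s^2 + s + 3)
Step 2 - apply the feedback formula to (K1*K2), K3; the result is T(s) itself (integer coefficients, no common factor, positive leading denominator coefficient)

Hence the answer: (-4*s^3 - 6*s^2 - 6*s - 2)/(4*s^4 + 5*s^3 + 8*s^2 + 12*s + 7)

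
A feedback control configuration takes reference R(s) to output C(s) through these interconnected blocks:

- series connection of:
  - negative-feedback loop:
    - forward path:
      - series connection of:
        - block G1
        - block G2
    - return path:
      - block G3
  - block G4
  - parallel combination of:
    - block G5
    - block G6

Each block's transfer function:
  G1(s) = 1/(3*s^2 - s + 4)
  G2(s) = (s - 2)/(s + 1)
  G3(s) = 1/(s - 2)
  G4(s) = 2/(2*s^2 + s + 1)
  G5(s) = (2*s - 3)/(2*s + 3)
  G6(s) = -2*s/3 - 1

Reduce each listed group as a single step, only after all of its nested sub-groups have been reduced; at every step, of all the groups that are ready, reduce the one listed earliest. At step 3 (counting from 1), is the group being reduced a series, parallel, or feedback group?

Step 1: combine G1, G2 in series
Step 2: close the feedback loop around (G1*G2), G3
Step 3: parallel reduction of G5, G6
Step 4: multiply [(G1*G2)/(1+(G1*G2)*G3)], G4, (G5+G6) (series)
Step 3: parallel.

Answer: parallel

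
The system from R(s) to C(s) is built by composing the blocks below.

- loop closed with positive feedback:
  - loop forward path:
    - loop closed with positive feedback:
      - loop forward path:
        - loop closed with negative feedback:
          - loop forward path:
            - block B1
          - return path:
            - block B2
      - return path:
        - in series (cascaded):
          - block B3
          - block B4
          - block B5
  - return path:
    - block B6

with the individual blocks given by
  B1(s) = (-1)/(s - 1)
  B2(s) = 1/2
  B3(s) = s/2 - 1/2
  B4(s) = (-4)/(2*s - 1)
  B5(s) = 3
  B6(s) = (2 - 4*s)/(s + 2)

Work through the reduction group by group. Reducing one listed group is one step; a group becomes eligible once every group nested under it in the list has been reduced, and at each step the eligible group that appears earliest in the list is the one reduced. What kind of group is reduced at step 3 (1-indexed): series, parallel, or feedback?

Answer: feedback

Working:
1. reduce the feedback loop with forward B1 and return B2
2. series reduction of B3, B4, B5
3. apply the feedback formula to [B1/(1+B1*B2)], (B3*B4*B5)
4. feedback reduction of [[B1/(1+B1*B2)]/(1-[B1/(1+B1*B2)]*(B3*B4*B5))], B6
So the answer for step 3 is feedback.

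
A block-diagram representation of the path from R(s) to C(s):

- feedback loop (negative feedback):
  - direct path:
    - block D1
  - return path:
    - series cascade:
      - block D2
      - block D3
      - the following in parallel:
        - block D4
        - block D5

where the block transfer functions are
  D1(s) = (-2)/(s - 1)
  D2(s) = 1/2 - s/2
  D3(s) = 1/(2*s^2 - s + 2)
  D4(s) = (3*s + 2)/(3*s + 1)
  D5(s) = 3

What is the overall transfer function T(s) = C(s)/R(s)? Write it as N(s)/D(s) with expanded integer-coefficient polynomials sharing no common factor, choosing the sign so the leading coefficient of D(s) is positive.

(1) add D4, D5 (parallel) -> (12*s + 5)/(3*s + 1)
(2) multiply D2, D3, (D4+D5) (series) -> (-12*s^2 + 7*s + 5)/(12*s^3 - 2*s^2 + 10*s + 4)
(3) reduce the feedback loop with forward D1 and return (D2*D3*(D4+D5)) - this is the overall T(s), already in the required normalized form

Hence the answer: (-12*s^3 + 2*s^2 - 10*s - 4)/(6*s^4 - 7*s^3 + 18*s^2 - 10*s - 7)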